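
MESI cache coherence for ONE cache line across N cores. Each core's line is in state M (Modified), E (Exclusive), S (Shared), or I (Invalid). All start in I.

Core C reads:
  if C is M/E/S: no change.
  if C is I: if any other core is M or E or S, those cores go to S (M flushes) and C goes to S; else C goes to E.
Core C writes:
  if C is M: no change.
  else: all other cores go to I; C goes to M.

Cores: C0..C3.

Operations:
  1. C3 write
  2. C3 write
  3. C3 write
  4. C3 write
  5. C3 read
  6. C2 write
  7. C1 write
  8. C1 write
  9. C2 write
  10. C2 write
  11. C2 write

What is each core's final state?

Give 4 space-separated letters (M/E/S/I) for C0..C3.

Answer: I I M I

Derivation:
Op 1: C3 write [C3 write: invalidate none -> C3=M] -> [I,I,I,M]
Op 2: C3 write [C3 write: already M (modified), no change] -> [I,I,I,M]
Op 3: C3 write [C3 write: already M (modified), no change] -> [I,I,I,M]
Op 4: C3 write [C3 write: already M (modified), no change] -> [I,I,I,M]
Op 5: C3 read [C3 read: already in M, no change] -> [I,I,I,M]
Op 6: C2 write [C2 write: invalidate ['C3=M'] -> C2=M] -> [I,I,M,I]
Op 7: C1 write [C1 write: invalidate ['C2=M'] -> C1=M] -> [I,M,I,I]
Op 8: C1 write [C1 write: already M (modified), no change] -> [I,M,I,I]
Op 9: C2 write [C2 write: invalidate ['C1=M'] -> C2=M] -> [I,I,M,I]
Op 10: C2 write [C2 write: already M (modified), no change] -> [I,I,M,I]
Op 11: C2 write [C2 write: already M (modified), no change] -> [I,I,M,I]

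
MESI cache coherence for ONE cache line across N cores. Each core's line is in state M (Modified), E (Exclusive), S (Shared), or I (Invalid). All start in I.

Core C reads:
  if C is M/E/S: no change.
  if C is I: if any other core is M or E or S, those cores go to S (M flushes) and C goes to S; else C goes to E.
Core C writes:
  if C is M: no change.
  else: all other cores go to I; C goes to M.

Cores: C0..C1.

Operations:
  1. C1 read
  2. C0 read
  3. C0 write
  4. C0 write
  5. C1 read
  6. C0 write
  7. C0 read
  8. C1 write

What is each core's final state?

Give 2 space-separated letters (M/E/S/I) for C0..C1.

Op 1: C1 read [C1 read from I: no other sharers -> C1=E (exclusive)] -> [I,E]
Op 2: C0 read [C0 read from I: others=['C1=E'] -> C0=S, others downsized to S] -> [S,S]
Op 3: C0 write [C0 write: invalidate ['C1=S'] -> C0=M] -> [M,I]
Op 4: C0 write [C0 write: already M (modified), no change] -> [M,I]
Op 5: C1 read [C1 read from I: others=['C0=M'] -> C1=S, others downsized to S] -> [S,S]
Op 6: C0 write [C0 write: invalidate ['C1=S'] -> C0=M] -> [M,I]
Op 7: C0 read [C0 read: already in M, no change] -> [M,I]
Op 8: C1 write [C1 write: invalidate ['C0=M'] -> C1=M] -> [I,M]

Answer: I M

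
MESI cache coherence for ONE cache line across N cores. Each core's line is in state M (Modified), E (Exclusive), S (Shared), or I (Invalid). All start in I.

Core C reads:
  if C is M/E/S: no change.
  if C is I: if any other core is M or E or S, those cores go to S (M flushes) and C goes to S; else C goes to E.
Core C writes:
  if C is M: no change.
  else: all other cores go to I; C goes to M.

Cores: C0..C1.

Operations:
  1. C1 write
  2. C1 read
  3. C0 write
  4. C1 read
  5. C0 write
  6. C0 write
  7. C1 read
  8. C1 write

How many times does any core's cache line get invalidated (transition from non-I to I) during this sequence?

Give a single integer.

Answer: 3

Derivation:
Op 1: C1 write [C1 write: invalidate none -> C1=M] -> [I,M] (invalidations this op: 0; running total: 0)
Op 2: C1 read [C1 read: already in M, no change] -> [I,M] (invalidations this op: 0; running total: 0)
Op 3: C0 write [C0 write: invalidate ['C1=M'] -> C0=M] -> [M,I] (invalidations this op: 1; running total: 1)
Op 4: C1 read [C1 read from I: others=['C0=M'] -> C1=S, others downsized to S] -> [S,S] (invalidations this op: 0; running total: 1)
Op 5: C0 write [C0 write: invalidate ['C1=S'] -> C0=M] -> [M,I] (invalidations this op: 1; running total: 2)
Op 6: C0 write [C0 write: already M (modified), no change] -> [M,I] (invalidations this op: 0; running total: 2)
Op 7: C1 read [C1 read from I: others=['C0=M'] -> C1=S, others downsized to S] -> [S,S] (invalidations this op: 0; running total: 2)
Op 8: C1 write [C1 write: invalidate ['C0=S'] -> C1=M] -> [I,M] (invalidations this op: 1; running total: 3)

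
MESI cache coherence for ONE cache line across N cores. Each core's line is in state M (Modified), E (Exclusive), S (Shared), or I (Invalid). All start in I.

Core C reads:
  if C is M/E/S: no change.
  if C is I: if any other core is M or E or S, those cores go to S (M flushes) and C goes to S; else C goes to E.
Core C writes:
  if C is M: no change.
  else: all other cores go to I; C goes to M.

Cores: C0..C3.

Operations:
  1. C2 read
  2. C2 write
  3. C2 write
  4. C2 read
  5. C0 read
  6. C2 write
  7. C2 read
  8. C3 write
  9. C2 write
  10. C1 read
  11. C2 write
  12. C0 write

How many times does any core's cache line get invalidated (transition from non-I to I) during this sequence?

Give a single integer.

Answer: 5

Derivation:
Op 1: C2 read [C2 read from I: no other sharers -> C2=E (exclusive)] -> [I,I,E,I] (invalidations this op: 0; running total: 0)
Op 2: C2 write [C2 write: invalidate none -> C2=M] -> [I,I,M,I] (invalidations this op: 0; running total: 0)
Op 3: C2 write [C2 write: already M (modified), no change] -> [I,I,M,I] (invalidations this op: 0; running total: 0)
Op 4: C2 read [C2 read: already in M, no change] -> [I,I,M,I] (invalidations this op: 0; running total: 0)
Op 5: C0 read [C0 read from I: others=['C2=M'] -> C0=S, others downsized to S] -> [S,I,S,I] (invalidations this op: 0; running total: 0)
Op 6: C2 write [C2 write: invalidate ['C0=S'] -> C2=M] -> [I,I,M,I] (invalidations this op: 1; running total: 1)
Op 7: C2 read [C2 read: already in M, no change] -> [I,I,M,I] (invalidations this op: 0; running total: 1)
Op 8: C3 write [C3 write: invalidate ['C2=M'] -> C3=M] -> [I,I,I,M] (invalidations this op: 1; running total: 2)
Op 9: C2 write [C2 write: invalidate ['C3=M'] -> C2=M] -> [I,I,M,I] (invalidations this op: 1; running total: 3)
Op 10: C1 read [C1 read from I: others=['C2=M'] -> C1=S, others downsized to S] -> [I,S,S,I] (invalidations this op: 0; running total: 3)
Op 11: C2 write [C2 write: invalidate ['C1=S'] -> C2=M] -> [I,I,M,I] (invalidations this op: 1; running total: 4)
Op 12: C0 write [C0 write: invalidate ['C2=M'] -> C0=M] -> [M,I,I,I] (invalidations this op: 1; running total: 5)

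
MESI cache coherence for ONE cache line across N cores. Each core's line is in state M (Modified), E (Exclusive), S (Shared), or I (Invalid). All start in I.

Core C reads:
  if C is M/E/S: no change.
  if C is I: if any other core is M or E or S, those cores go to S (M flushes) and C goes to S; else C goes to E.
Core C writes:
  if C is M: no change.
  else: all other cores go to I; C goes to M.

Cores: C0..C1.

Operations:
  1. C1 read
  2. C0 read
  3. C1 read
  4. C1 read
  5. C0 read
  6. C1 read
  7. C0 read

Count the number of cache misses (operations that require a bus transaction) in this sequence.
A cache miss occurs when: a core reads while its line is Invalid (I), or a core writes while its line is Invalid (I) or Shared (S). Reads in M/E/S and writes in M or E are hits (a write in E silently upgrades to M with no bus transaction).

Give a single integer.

Op 1: C1 read [C1 read from I: no other sharers -> C1=E (exclusive)] -> [I,E] [MISS #1: read from I]
Op 2: C0 read [C0 read from I: others=['C1=E'] -> C0=S, others downsized to S] -> [S,S] [MISS #2: read from I]
Op 3: C1 read [C1 read: already in S, no change] -> [S,S] [hit: read from S]
Op 4: C1 read [C1 read: already in S, no change] -> [S,S] [hit: read from S]
Op 5: C0 read [C0 read: already in S, no change] -> [S,S] [hit: read from S]
Op 6: C1 read [C1 read: already in S, no change] -> [S,S] [hit: read from S]
Op 7: C0 read [C0 read: already in S, no change] -> [S,S] [hit: read from S]

Answer: 2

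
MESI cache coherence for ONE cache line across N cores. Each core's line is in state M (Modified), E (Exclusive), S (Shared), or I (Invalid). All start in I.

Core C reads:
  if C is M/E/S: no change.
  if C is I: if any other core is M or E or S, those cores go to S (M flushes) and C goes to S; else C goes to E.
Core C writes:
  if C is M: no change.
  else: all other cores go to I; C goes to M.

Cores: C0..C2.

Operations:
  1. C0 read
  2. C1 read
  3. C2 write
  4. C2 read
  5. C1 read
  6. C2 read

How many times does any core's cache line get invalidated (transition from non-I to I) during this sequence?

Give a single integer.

Answer: 2

Derivation:
Op 1: C0 read [C0 read from I: no other sharers -> C0=E (exclusive)] -> [E,I,I] (invalidations this op: 0; running total: 0)
Op 2: C1 read [C1 read from I: others=['C0=E'] -> C1=S, others downsized to S] -> [S,S,I] (invalidations this op: 0; running total: 0)
Op 3: C2 write [C2 write: invalidate ['C0=S', 'C1=S'] -> C2=M] -> [I,I,M] (invalidations this op: 2; running total: 2)
Op 4: C2 read [C2 read: already in M, no change] -> [I,I,M] (invalidations this op: 0; running total: 2)
Op 5: C1 read [C1 read from I: others=['C2=M'] -> C1=S, others downsized to S] -> [I,S,S] (invalidations this op: 0; running total: 2)
Op 6: C2 read [C2 read: already in S, no change] -> [I,S,S] (invalidations this op: 0; running total: 2)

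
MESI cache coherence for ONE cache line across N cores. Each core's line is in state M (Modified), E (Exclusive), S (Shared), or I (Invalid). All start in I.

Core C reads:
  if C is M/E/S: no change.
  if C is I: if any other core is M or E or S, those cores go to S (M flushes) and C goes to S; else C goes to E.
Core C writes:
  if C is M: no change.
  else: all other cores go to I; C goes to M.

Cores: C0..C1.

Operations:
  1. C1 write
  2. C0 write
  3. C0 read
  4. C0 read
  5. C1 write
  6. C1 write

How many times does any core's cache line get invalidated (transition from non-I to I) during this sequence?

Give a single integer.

Answer: 2

Derivation:
Op 1: C1 write [C1 write: invalidate none -> C1=M] -> [I,M] (invalidations this op: 0; running total: 0)
Op 2: C0 write [C0 write: invalidate ['C1=M'] -> C0=M] -> [M,I] (invalidations this op: 1; running total: 1)
Op 3: C0 read [C0 read: already in M, no change] -> [M,I] (invalidations this op: 0; running total: 1)
Op 4: C0 read [C0 read: already in M, no change] -> [M,I] (invalidations this op: 0; running total: 1)
Op 5: C1 write [C1 write: invalidate ['C0=M'] -> C1=M] -> [I,M] (invalidations this op: 1; running total: 2)
Op 6: C1 write [C1 write: already M (modified), no change] -> [I,M] (invalidations this op: 0; running total: 2)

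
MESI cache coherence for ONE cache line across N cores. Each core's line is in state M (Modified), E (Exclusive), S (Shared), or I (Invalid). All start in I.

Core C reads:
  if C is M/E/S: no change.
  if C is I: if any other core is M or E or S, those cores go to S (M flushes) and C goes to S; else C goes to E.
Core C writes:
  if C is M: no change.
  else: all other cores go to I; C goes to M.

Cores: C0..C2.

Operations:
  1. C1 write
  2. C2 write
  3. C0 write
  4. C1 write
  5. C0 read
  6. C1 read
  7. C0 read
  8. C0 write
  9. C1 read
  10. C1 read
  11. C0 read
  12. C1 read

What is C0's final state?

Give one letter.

Op 1: C1 write [C1 write: invalidate none -> C1=M] -> [I,M,I]
Op 2: C2 write [C2 write: invalidate ['C1=M'] -> C2=M] -> [I,I,M]
Op 3: C0 write [C0 write: invalidate ['C2=M'] -> C0=M] -> [M,I,I]
Op 4: C1 write [C1 write: invalidate ['C0=M'] -> C1=M] -> [I,M,I]
Op 5: C0 read [C0 read from I: others=['C1=M'] -> C0=S, others downsized to S] -> [S,S,I]
Op 6: C1 read [C1 read: already in S, no change] -> [S,S,I]
Op 7: C0 read [C0 read: already in S, no change] -> [S,S,I]
Op 8: C0 write [C0 write: invalidate ['C1=S'] -> C0=M] -> [M,I,I]
Op 9: C1 read [C1 read from I: others=['C0=M'] -> C1=S, others downsized to S] -> [S,S,I]
Op 10: C1 read [C1 read: already in S, no change] -> [S,S,I]
Op 11: C0 read [C0 read: already in S, no change] -> [S,S,I]
Op 12: C1 read [C1 read: already in S, no change] -> [S,S,I]

Answer: S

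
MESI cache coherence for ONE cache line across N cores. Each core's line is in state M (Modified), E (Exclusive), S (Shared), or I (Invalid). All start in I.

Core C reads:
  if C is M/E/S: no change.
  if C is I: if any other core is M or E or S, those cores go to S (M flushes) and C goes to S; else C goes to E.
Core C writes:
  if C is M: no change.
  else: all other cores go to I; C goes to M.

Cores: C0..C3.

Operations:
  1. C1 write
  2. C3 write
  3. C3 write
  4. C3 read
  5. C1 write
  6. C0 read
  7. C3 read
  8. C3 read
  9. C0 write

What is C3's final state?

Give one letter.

Answer: I

Derivation:
Op 1: C1 write [C1 write: invalidate none -> C1=M] -> [I,M,I,I]
Op 2: C3 write [C3 write: invalidate ['C1=M'] -> C3=M] -> [I,I,I,M]
Op 3: C3 write [C3 write: already M (modified), no change] -> [I,I,I,M]
Op 4: C3 read [C3 read: already in M, no change] -> [I,I,I,M]
Op 5: C1 write [C1 write: invalidate ['C3=M'] -> C1=M] -> [I,M,I,I]
Op 6: C0 read [C0 read from I: others=['C1=M'] -> C0=S, others downsized to S] -> [S,S,I,I]
Op 7: C3 read [C3 read from I: others=['C0=S', 'C1=S'] -> C3=S, others downsized to S] -> [S,S,I,S]
Op 8: C3 read [C3 read: already in S, no change] -> [S,S,I,S]
Op 9: C0 write [C0 write: invalidate ['C1=S', 'C3=S'] -> C0=M] -> [M,I,I,I]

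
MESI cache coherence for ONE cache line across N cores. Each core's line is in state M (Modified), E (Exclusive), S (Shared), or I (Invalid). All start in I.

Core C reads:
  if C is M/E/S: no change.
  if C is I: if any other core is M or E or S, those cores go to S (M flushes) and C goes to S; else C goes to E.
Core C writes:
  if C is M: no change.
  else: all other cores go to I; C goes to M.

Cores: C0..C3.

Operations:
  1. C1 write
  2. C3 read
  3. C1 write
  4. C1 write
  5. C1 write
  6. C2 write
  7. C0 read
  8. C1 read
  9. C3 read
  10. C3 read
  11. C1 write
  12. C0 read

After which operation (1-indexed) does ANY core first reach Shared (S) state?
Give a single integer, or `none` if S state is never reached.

Op 1: C1 write [C1 write: invalidate none -> C1=M] -> [I,M,I,I]
Op 2: C3 read [C3 read from I: others=['C1=M'] -> C3=S, others downsized to S] -> [I,S,I,S]
  -> First S state at op 2; remaining ops need not be traced.

Answer: 2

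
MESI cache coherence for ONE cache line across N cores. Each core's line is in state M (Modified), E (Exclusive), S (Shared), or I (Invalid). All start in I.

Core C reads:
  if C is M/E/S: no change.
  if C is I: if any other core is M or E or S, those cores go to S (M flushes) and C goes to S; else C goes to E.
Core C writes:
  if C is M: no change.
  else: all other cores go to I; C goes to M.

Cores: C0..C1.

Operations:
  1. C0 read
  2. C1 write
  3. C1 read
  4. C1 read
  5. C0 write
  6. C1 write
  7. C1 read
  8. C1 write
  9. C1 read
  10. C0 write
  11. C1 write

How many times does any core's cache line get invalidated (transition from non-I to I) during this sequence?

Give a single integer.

Op 1: C0 read [C0 read from I: no other sharers -> C0=E (exclusive)] -> [E,I] (invalidations this op: 0; running total: 0)
Op 2: C1 write [C1 write: invalidate ['C0=E'] -> C1=M] -> [I,M] (invalidations this op: 1; running total: 1)
Op 3: C1 read [C1 read: already in M, no change] -> [I,M] (invalidations this op: 0; running total: 1)
Op 4: C1 read [C1 read: already in M, no change] -> [I,M] (invalidations this op: 0; running total: 1)
Op 5: C0 write [C0 write: invalidate ['C1=M'] -> C0=M] -> [M,I] (invalidations this op: 1; running total: 2)
Op 6: C1 write [C1 write: invalidate ['C0=M'] -> C1=M] -> [I,M] (invalidations this op: 1; running total: 3)
Op 7: C1 read [C1 read: already in M, no change] -> [I,M] (invalidations this op: 0; running total: 3)
Op 8: C1 write [C1 write: already M (modified), no change] -> [I,M] (invalidations this op: 0; running total: 3)
Op 9: C1 read [C1 read: already in M, no change] -> [I,M] (invalidations this op: 0; running total: 3)
Op 10: C0 write [C0 write: invalidate ['C1=M'] -> C0=M] -> [M,I] (invalidations this op: 1; running total: 4)
Op 11: C1 write [C1 write: invalidate ['C0=M'] -> C1=M] -> [I,M] (invalidations this op: 1; running total: 5)

Answer: 5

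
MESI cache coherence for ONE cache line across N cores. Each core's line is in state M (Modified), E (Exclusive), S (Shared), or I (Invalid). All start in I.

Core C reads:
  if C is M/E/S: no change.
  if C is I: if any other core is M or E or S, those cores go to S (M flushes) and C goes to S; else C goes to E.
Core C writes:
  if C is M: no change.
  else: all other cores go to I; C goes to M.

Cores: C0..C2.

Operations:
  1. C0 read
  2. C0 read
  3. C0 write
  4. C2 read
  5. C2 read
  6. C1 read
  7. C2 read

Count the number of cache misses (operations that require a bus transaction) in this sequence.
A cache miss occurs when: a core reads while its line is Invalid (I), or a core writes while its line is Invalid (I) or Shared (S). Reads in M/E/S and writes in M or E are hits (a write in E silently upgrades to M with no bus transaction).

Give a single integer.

Op 1: C0 read [C0 read from I: no other sharers -> C0=E (exclusive)] -> [E,I,I] [MISS #1: read from I]
Op 2: C0 read [C0 read: already in E, no change] -> [E,I,I] [hit: read from E]
Op 3: C0 write [C0 write: invalidate none -> C0=M] -> [M,I,I] [hit: write from E is a silent E->M upgrade, no bus transaction]
Op 4: C2 read [C2 read from I: others=['C0=M'] -> C2=S, others downsized to S] -> [S,I,S] [MISS #2: read from I]
Op 5: C2 read [C2 read: already in S, no change] -> [S,I,S] [hit: read from S]
Op 6: C1 read [C1 read from I: others=['C0=S', 'C2=S'] -> C1=S, others downsized to S] -> [S,S,S] [MISS #3: read from I]
Op 7: C2 read [C2 read: already in S, no change] -> [S,S,S] [hit: read from S]

Answer: 3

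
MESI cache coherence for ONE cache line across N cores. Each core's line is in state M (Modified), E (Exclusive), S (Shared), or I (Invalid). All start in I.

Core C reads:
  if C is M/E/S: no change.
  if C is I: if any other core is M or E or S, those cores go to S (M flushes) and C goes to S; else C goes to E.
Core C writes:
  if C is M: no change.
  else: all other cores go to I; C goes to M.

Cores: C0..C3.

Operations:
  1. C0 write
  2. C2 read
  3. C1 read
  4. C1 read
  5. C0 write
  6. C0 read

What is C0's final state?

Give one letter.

Op 1: C0 write [C0 write: invalidate none -> C0=M] -> [M,I,I,I]
Op 2: C2 read [C2 read from I: others=['C0=M'] -> C2=S, others downsized to S] -> [S,I,S,I]
Op 3: C1 read [C1 read from I: others=['C0=S', 'C2=S'] -> C1=S, others downsized to S] -> [S,S,S,I]
Op 4: C1 read [C1 read: already in S, no change] -> [S,S,S,I]
Op 5: C0 write [C0 write: invalidate ['C1=S', 'C2=S'] -> C0=M] -> [M,I,I,I]
Op 6: C0 read [C0 read: already in M, no change] -> [M,I,I,I]

Answer: M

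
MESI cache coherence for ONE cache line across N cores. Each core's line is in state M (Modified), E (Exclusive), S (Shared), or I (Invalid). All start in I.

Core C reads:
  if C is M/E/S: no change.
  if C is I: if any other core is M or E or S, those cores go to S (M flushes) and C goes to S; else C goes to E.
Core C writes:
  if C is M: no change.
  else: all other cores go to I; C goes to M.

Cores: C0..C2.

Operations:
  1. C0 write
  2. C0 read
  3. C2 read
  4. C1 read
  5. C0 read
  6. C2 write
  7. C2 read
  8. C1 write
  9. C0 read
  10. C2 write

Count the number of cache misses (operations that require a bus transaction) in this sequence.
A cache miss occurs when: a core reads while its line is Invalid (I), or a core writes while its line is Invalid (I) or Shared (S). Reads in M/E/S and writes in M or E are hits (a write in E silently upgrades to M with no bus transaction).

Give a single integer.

Op 1: C0 write [C0 write: invalidate none -> C0=M] -> [M,I,I] [MISS #1: write from I]
Op 2: C0 read [C0 read: already in M, no change] -> [M,I,I] [hit: read from M]
Op 3: C2 read [C2 read from I: others=['C0=M'] -> C2=S, others downsized to S] -> [S,I,S] [MISS #2: read from I]
Op 4: C1 read [C1 read from I: others=['C0=S', 'C2=S'] -> C1=S, others downsized to S] -> [S,S,S] [MISS #3: read from I]
Op 5: C0 read [C0 read: already in S, no change] -> [S,S,S] [hit: read from S]
Op 6: C2 write [C2 write: invalidate ['C0=S', 'C1=S'] -> C2=M] -> [I,I,M] [MISS #4: write from S]
Op 7: C2 read [C2 read: already in M, no change] -> [I,I,M] [hit: read from M]
Op 8: C1 write [C1 write: invalidate ['C2=M'] -> C1=M] -> [I,M,I] [MISS #5: write from I]
Op 9: C0 read [C0 read from I: others=['C1=M'] -> C0=S, others downsized to S] -> [S,S,I] [MISS #6: read from I]
Op 10: C2 write [C2 write: invalidate ['C0=S', 'C1=S'] -> C2=M] -> [I,I,M] [MISS #7: write from I]

Answer: 7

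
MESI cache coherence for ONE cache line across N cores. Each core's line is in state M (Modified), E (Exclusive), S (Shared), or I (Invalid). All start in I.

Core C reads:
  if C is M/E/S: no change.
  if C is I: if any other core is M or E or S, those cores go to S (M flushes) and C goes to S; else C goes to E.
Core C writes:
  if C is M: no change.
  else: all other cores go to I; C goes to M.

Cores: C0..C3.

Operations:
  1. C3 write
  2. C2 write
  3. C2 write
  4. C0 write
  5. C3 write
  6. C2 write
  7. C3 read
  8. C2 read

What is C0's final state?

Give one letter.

Op 1: C3 write [C3 write: invalidate none -> C3=M] -> [I,I,I,M]
Op 2: C2 write [C2 write: invalidate ['C3=M'] -> C2=M] -> [I,I,M,I]
Op 3: C2 write [C2 write: already M (modified), no change] -> [I,I,M,I]
Op 4: C0 write [C0 write: invalidate ['C2=M'] -> C0=M] -> [M,I,I,I]
Op 5: C3 write [C3 write: invalidate ['C0=M'] -> C3=M] -> [I,I,I,M]
Op 6: C2 write [C2 write: invalidate ['C3=M'] -> C2=M] -> [I,I,M,I]
Op 7: C3 read [C3 read from I: others=['C2=M'] -> C3=S, others downsized to S] -> [I,I,S,S]
Op 8: C2 read [C2 read: already in S, no change] -> [I,I,S,S]

Answer: I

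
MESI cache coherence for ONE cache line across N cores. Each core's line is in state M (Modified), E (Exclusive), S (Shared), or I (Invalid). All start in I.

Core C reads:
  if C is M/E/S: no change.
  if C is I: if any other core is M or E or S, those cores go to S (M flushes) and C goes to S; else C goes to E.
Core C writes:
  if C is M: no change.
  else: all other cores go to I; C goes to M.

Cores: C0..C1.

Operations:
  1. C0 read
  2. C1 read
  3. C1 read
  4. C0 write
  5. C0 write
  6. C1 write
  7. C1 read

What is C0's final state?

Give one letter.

Answer: I

Derivation:
Op 1: C0 read [C0 read from I: no other sharers -> C0=E (exclusive)] -> [E,I]
Op 2: C1 read [C1 read from I: others=['C0=E'] -> C1=S, others downsized to S] -> [S,S]
Op 3: C1 read [C1 read: already in S, no change] -> [S,S]
Op 4: C0 write [C0 write: invalidate ['C1=S'] -> C0=M] -> [M,I]
Op 5: C0 write [C0 write: already M (modified), no change] -> [M,I]
Op 6: C1 write [C1 write: invalidate ['C0=M'] -> C1=M] -> [I,M]
Op 7: C1 read [C1 read: already in M, no change] -> [I,M]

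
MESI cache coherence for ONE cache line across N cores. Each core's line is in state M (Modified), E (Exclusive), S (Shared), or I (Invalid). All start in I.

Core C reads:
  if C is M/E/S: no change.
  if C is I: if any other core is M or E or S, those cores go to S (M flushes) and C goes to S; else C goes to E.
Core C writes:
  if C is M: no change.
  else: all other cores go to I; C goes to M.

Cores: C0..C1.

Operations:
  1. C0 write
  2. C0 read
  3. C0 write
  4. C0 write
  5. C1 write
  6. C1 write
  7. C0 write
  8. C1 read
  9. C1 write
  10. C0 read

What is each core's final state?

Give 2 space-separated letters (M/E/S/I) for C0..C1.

Op 1: C0 write [C0 write: invalidate none -> C0=M] -> [M,I]
Op 2: C0 read [C0 read: already in M, no change] -> [M,I]
Op 3: C0 write [C0 write: already M (modified), no change] -> [M,I]
Op 4: C0 write [C0 write: already M (modified), no change] -> [M,I]
Op 5: C1 write [C1 write: invalidate ['C0=M'] -> C1=M] -> [I,M]
Op 6: C1 write [C1 write: already M (modified), no change] -> [I,M]
Op 7: C0 write [C0 write: invalidate ['C1=M'] -> C0=M] -> [M,I]
Op 8: C1 read [C1 read from I: others=['C0=M'] -> C1=S, others downsized to S] -> [S,S]
Op 9: C1 write [C1 write: invalidate ['C0=S'] -> C1=M] -> [I,M]
Op 10: C0 read [C0 read from I: others=['C1=M'] -> C0=S, others downsized to S] -> [S,S]

Answer: S S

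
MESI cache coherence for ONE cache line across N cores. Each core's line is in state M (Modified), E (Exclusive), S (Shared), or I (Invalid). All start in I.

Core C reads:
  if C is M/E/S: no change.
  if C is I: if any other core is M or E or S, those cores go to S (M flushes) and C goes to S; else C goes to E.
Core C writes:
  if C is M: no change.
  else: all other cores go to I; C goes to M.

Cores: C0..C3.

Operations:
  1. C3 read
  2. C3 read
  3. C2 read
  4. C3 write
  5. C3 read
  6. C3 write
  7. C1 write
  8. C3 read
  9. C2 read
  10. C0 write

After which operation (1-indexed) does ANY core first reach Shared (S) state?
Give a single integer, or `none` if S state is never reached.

Answer: 3

Derivation:
Op 1: C3 read [C3 read from I: no other sharers -> C3=E (exclusive)] -> [I,I,I,E]
Op 2: C3 read [C3 read: already in E, no change] -> [I,I,I,E]
Op 3: C2 read [C2 read from I: others=['C3=E'] -> C2=S, others downsized to S] -> [I,I,S,S]
  -> First S state at op 3; remaining ops need not be traced.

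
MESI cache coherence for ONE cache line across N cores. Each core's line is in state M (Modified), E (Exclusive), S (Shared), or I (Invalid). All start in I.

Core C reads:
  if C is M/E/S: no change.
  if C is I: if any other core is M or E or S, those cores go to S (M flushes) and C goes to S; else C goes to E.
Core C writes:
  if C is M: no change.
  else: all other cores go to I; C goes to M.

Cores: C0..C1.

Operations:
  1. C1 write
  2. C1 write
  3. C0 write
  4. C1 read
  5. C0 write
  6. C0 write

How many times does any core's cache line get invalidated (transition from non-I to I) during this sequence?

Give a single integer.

Answer: 2

Derivation:
Op 1: C1 write [C1 write: invalidate none -> C1=M] -> [I,M] (invalidations this op: 0; running total: 0)
Op 2: C1 write [C1 write: already M (modified), no change] -> [I,M] (invalidations this op: 0; running total: 0)
Op 3: C0 write [C0 write: invalidate ['C1=M'] -> C0=M] -> [M,I] (invalidations this op: 1; running total: 1)
Op 4: C1 read [C1 read from I: others=['C0=M'] -> C1=S, others downsized to S] -> [S,S] (invalidations this op: 0; running total: 1)
Op 5: C0 write [C0 write: invalidate ['C1=S'] -> C0=M] -> [M,I] (invalidations this op: 1; running total: 2)
Op 6: C0 write [C0 write: already M (modified), no change] -> [M,I] (invalidations this op: 0; running total: 2)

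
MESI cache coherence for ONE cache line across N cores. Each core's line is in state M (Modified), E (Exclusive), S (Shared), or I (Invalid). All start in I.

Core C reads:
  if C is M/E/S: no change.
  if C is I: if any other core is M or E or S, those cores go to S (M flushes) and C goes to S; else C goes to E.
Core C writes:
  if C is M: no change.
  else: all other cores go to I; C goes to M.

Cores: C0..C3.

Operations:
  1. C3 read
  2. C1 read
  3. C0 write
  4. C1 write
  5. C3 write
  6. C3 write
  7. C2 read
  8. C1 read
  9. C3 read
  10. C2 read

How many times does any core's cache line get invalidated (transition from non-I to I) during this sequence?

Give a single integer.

Answer: 4

Derivation:
Op 1: C3 read [C3 read from I: no other sharers -> C3=E (exclusive)] -> [I,I,I,E] (invalidations this op: 0; running total: 0)
Op 2: C1 read [C1 read from I: others=['C3=E'] -> C1=S, others downsized to S] -> [I,S,I,S] (invalidations this op: 0; running total: 0)
Op 3: C0 write [C0 write: invalidate ['C1=S', 'C3=S'] -> C0=M] -> [M,I,I,I] (invalidations this op: 2; running total: 2)
Op 4: C1 write [C1 write: invalidate ['C0=M'] -> C1=M] -> [I,M,I,I] (invalidations this op: 1; running total: 3)
Op 5: C3 write [C3 write: invalidate ['C1=M'] -> C3=M] -> [I,I,I,M] (invalidations this op: 1; running total: 4)
Op 6: C3 write [C3 write: already M (modified), no change] -> [I,I,I,M] (invalidations this op: 0; running total: 4)
Op 7: C2 read [C2 read from I: others=['C3=M'] -> C2=S, others downsized to S] -> [I,I,S,S] (invalidations this op: 0; running total: 4)
Op 8: C1 read [C1 read from I: others=['C2=S', 'C3=S'] -> C1=S, others downsized to S] -> [I,S,S,S] (invalidations this op: 0; running total: 4)
Op 9: C3 read [C3 read: already in S, no change] -> [I,S,S,S] (invalidations this op: 0; running total: 4)
Op 10: C2 read [C2 read: already in S, no change] -> [I,S,S,S] (invalidations this op: 0; running total: 4)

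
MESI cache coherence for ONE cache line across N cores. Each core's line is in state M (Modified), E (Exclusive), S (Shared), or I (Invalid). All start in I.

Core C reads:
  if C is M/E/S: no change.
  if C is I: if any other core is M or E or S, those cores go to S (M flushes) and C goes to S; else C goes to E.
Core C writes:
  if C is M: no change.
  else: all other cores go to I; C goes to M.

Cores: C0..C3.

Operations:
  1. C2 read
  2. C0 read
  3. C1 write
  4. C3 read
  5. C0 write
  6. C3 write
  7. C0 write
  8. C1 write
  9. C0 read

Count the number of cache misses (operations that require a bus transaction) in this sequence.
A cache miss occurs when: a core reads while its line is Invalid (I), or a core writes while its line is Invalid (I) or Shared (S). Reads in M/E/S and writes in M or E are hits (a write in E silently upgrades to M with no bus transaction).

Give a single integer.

Op 1: C2 read [C2 read from I: no other sharers -> C2=E (exclusive)] -> [I,I,E,I] [MISS #1: read from I]
Op 2: C0 read [C0 read from I: others=['C2=E'] -> C0=S, others downsized to S] -> [S,I,S,I] [MISS #2: read from I]
Op 3: C1 write [C1 write: invalidate ['C0=S', 'C2=S'] -> C1=M] -> [I,M,I,I] [MISS #3: write from I]
Op 4: C3 read [C3 read from I: others=['C1=M'] -> C3=S, others downsized to S] -> [I,S,I,S] [MISS #4: read from I]
Op 5: C0 write [C0 write: invalidate ['C1=S', 'C3=S'] -> C0=M] -> [M,I,I,I] [MISS #5: write from I]
Op 6: C3 write [C3 write: invalidate ['C0=M'] -> C3=M] -> [I,I,I,M] [MISS #6: write from I]
Op 7: C0 write [C0 write: invalidate ['C3=M'] -> C0=M] -> [M,I,I,I] [MISS #7: write from I]
Op 8: C1 write [C1 write: invalidate ['C0=M'] -> C1=M] -> [I,M,I,I] [MISS #8: write from I]
Op 9: C0 read [C0 read from I: others=['C1=M'] -> C0=S, others downsized to S] -> [S,S,I,I] [MISS #9: read from I]

Answer: 9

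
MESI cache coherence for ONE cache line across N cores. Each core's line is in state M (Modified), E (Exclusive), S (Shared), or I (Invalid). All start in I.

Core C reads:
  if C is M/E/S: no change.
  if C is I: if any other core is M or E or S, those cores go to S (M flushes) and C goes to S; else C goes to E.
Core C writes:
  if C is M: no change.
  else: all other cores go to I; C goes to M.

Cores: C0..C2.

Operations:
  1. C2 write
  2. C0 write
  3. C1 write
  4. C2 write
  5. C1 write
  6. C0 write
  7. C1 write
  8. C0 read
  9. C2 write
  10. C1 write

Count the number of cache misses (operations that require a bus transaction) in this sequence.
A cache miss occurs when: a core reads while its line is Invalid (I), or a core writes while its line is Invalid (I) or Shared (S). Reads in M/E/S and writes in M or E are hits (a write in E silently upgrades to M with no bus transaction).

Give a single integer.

Answer: 10

Derivation:
Op 1: C2 write [C2 write: invalidate none -> C2=M] -> [I,I,M] [MISS #1: write from I]
Op 2: C0 write [C0 write: invalidate ['C2=M'] -> C0=M] -> [M,I,I] [MISS #2: write from I]
Op 3: C1 write [C1 write: invalidate ['C0=M'] -> C1=M] -> [I,M,I] [MISS #3: write from I]
Op 4: C2 write [C2 write: invalidate ['C1=M'] -> C2=M] -> [I,I,M] [MISS #4: write from I]
Op 5: C1 write [C1 write: invalidate ['C2=M'] -> C1=M] -> [I,M,I] [MISS #5: write from I]
Op 6: C0 write [C0 write: invalidate ['C1=M'] -> C0=M] -> [M,I,I] [MISS #6: write from I]
Op 7: C1 write [C1 write: invalidate ['C0=M'] -> C1=M] -> [I,M,I] [MISS #7: write from I]
Op 8: C0 read [C0 read from I: others=['C1=M'] -> C0=S, others downsized to S] -> [S,S,I] [MISS #8: read from I]
Op 9: C2 write [C2 write: invalidate ['C0=S', 'C1=S'] -> C2=M] -> [I,I,M] [MISS #9: write from I]
Op 10: C1 write [C1 write: invalidate ['C2=M'] -> C1=M] -> [I,M,I] [MISS #10: write from I]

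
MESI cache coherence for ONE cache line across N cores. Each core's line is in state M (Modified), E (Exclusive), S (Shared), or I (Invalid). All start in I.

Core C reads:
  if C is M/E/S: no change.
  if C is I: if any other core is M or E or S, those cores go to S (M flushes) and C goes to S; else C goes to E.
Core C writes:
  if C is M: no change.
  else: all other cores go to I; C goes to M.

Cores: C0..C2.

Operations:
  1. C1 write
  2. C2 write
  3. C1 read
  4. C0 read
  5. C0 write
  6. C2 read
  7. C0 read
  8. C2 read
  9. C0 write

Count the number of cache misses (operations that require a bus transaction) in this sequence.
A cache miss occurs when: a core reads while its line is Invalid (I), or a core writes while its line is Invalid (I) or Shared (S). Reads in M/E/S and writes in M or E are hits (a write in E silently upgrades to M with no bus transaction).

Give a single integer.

Answer: 7

Derivation:
Op 1: C1 write [C1 write: invalidate none -> C1=M] -> [I,M,I] [MISS #1: write from I]
Op 2: C2 write [C2 write: invalidate ['C1=M'] -> C2=M] -> [I,I,M] [MISS #2: write from I]
Op 3: C1 read [C1 read from I: others=['C2=M'] -> C1=S, others downsized to S] -> [I,S,S] [MISS #3: read from I]
Op 4: C0 read [C0 read from I: others=['C1=S', 'C2=S'] -> C0=S, others downsized to S] -> [S,S,S] [MISS #4: read from I]
Op 5: C0 write [C0 write: invalidate ['C1=S', 'C2=S'] -> C0=M] -> [M,I,I] [MISS #5: write from S]
Op 6: C2 read [C2 read from I: others=['C0=M'] -> C2=S, others downsized to S] -> [S,I,S] [MISS #6: read from I]
Op 7: C0 read [C0 read: already in S, no change] -> [S,I,S] [hit: read from S]
Op 8: C2 read [C2 read: already in S, no change] -> [S,I,S] [hit: read from S]
Op 9: C0 write [C0 write: invalidate ['C2=S'] -> C0=M] -> [M,I,I] [MISS #7: write from S]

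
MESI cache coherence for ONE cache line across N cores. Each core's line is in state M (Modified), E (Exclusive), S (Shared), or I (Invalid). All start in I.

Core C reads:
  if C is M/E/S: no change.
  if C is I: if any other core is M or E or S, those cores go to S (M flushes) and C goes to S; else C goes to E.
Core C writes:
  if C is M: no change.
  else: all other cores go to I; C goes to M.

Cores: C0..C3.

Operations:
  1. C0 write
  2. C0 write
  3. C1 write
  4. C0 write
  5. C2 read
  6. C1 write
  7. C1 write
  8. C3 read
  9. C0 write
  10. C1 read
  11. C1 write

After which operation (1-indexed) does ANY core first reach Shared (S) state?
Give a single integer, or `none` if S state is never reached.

Answer: 5

Derivation:
Op 1: C0 write [C0 write: invalidate none -> C0=M] -> [M,I,I,I]
Op 2: C0 write [C0 write: already M (modified), no change] -> [M,I,I,I]
Op 3: C1 write [C1 write: invalidate ['C0=M'] -> C1=M] -> [I,M,I,I]
Op 4: C0 write [C0 write: invalidate ['C1=M'] -> C0=M] -> [M,I,I,I]
Op 5: C2 read [C2 read from I: others=['C0=M'] -> C2=S, others downsized to S] -> [S,I,S,I]
  -> First S state at op 5; remaining ops need not be traced.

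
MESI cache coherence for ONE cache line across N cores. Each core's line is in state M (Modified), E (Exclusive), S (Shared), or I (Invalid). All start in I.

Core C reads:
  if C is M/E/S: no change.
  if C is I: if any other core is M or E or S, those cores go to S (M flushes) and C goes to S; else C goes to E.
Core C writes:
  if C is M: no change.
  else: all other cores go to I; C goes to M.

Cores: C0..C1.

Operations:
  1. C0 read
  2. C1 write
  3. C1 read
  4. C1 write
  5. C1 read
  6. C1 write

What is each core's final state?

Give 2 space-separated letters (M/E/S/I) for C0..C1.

Op 1: C0 read [C0 read from I: no other sharers -> C0=E (exclusive)] -> [E,I]
Op 2: C1 write [C1 write: invalidate ['C0=E'] -> C1=M] -> [I,M]
Op 3: C1 read [C1 read: already in M, no change] -> [I,M]
Op 4: C1 write [C1 write: already M (modified), no change] -> [I,M]
Op 5: C1 read [C1 read: already in M, no change] -> [I,M]
Op 6: C1 write [C1 write: already M (modified), no change] -> [I,M]

Answer: I M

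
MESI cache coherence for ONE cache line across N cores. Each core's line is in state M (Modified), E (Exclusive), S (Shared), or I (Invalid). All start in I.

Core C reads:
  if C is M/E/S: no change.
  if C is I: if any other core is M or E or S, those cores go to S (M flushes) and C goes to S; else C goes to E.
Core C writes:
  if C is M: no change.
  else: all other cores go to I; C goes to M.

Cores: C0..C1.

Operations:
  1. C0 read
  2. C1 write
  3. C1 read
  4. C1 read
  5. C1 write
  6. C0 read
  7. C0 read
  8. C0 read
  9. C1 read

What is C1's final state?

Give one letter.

Answer: S

Derivation:
Op 1: C0 read [C0 read from I: no other sharers -> C0=E (exclusive)] -> [E,I]
Op 2: C1 write [C1 write: invalidate ['C0=E'] -> C1=M] -> [I,M]
Op 3: C1 read [C1 read: already in M, no change] -> [I,M]
Op 4: C1 read [C1 read: already in M, no change] -> [I,M]
Op 5: C1 write [C1 write: already M (modified), no change] -> [I,M]
Op 6: C0 read [C0 read from I: others=['C1=M'] -> C0=S, others downsized to S] -> [S,S]
Op 7: C0 read [C0 read: already in S, no change] -> [S,S]
Op 8: C0 read [C0 read: already in S, no change] -> [S,S]
Op 9: C1 read [C1 read: already in S, no change] -> [S,S]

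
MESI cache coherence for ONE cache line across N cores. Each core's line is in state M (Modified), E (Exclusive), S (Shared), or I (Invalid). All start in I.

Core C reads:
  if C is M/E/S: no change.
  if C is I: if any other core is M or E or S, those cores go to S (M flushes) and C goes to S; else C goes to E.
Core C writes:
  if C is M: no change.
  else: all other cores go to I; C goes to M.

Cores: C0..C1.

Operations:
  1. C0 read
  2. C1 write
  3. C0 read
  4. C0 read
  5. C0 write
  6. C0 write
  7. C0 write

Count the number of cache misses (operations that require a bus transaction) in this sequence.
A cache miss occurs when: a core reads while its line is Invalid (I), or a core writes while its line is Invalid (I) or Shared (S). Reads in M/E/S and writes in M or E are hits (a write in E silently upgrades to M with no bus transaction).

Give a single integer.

Answer: 4

Derivation:
Op 1: C0 read [C0 read from I: no other sharers -> C0=E (exclusive)] -> [E,I] [MISS #1: read from I]
Op 2: C1 write [C1 write: invalidate ['C0=E'] -> C1=M] -> [I,M] [MISS #2: write from I]
Op 3: C0 read [C0 read from I: others=['C1=M'] -> C0=S, others downsized to S] -> [S,S] [MISS #3: read from I]
Op 4: C0 read [C0 read: already in S, no change] -> [S,S] [hit: read from S]
Op 5: C0 write [C0 write: invalidate ['C1=S'] -> C0=M] -> [M,I] [MISS #4: write from S]
Op 6: C0 write [C0 write: already M (modified), no change] -> [M,I] [hit: write from M]
Op 7: C0 write [C0 write: already M (modified), no change] -> [M,I] [hit: write from M]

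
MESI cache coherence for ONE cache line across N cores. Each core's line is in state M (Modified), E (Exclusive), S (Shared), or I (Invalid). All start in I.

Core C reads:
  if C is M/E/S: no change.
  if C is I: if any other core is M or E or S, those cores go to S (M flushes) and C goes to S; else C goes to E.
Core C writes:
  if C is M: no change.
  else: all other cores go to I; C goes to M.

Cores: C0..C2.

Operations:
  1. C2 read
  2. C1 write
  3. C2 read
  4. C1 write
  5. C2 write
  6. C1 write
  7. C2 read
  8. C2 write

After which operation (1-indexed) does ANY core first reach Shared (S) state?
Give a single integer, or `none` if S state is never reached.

Answer: 3

Derivation:
Op 1: C2 read [C2 read from I: no other sharers -> C2=E (exclusive)] -> [I,I,E]
Op 2: C1 write [C1 write: invalidate ['C2=E'] -> C1=M] -> [I,M,I]
Op 3: C2 read [C2 read from I: others=['C1=M'] -> C2=S, others downsized to S] -> [I,S,S]
  -> First S state at op 3; remaining ops need not be traced.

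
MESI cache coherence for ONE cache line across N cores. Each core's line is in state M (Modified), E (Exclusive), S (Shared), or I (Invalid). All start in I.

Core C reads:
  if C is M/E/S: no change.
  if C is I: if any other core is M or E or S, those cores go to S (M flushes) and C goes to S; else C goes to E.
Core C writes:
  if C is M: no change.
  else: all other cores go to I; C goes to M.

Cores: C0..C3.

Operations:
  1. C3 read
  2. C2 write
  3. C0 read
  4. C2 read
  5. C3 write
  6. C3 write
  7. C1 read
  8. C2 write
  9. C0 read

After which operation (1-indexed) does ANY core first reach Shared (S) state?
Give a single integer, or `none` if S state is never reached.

Answer: 3

Derivation:
Op 1: C3 read [C3 read from I: no other sharers -> C3=E (exclusive)] -> [I,I,I,E]
Op 2: C2 write [C2 write: invalidate ['C3=E'] -> C2=M] -> [I,I,M,I]
Op 3: C0 read [C0 read from I: others=['C2=M'] -> C0=S, others downsized to S] -> [S,I,S,I]
  -> First S state at op 3; remaining ops need not be traced.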